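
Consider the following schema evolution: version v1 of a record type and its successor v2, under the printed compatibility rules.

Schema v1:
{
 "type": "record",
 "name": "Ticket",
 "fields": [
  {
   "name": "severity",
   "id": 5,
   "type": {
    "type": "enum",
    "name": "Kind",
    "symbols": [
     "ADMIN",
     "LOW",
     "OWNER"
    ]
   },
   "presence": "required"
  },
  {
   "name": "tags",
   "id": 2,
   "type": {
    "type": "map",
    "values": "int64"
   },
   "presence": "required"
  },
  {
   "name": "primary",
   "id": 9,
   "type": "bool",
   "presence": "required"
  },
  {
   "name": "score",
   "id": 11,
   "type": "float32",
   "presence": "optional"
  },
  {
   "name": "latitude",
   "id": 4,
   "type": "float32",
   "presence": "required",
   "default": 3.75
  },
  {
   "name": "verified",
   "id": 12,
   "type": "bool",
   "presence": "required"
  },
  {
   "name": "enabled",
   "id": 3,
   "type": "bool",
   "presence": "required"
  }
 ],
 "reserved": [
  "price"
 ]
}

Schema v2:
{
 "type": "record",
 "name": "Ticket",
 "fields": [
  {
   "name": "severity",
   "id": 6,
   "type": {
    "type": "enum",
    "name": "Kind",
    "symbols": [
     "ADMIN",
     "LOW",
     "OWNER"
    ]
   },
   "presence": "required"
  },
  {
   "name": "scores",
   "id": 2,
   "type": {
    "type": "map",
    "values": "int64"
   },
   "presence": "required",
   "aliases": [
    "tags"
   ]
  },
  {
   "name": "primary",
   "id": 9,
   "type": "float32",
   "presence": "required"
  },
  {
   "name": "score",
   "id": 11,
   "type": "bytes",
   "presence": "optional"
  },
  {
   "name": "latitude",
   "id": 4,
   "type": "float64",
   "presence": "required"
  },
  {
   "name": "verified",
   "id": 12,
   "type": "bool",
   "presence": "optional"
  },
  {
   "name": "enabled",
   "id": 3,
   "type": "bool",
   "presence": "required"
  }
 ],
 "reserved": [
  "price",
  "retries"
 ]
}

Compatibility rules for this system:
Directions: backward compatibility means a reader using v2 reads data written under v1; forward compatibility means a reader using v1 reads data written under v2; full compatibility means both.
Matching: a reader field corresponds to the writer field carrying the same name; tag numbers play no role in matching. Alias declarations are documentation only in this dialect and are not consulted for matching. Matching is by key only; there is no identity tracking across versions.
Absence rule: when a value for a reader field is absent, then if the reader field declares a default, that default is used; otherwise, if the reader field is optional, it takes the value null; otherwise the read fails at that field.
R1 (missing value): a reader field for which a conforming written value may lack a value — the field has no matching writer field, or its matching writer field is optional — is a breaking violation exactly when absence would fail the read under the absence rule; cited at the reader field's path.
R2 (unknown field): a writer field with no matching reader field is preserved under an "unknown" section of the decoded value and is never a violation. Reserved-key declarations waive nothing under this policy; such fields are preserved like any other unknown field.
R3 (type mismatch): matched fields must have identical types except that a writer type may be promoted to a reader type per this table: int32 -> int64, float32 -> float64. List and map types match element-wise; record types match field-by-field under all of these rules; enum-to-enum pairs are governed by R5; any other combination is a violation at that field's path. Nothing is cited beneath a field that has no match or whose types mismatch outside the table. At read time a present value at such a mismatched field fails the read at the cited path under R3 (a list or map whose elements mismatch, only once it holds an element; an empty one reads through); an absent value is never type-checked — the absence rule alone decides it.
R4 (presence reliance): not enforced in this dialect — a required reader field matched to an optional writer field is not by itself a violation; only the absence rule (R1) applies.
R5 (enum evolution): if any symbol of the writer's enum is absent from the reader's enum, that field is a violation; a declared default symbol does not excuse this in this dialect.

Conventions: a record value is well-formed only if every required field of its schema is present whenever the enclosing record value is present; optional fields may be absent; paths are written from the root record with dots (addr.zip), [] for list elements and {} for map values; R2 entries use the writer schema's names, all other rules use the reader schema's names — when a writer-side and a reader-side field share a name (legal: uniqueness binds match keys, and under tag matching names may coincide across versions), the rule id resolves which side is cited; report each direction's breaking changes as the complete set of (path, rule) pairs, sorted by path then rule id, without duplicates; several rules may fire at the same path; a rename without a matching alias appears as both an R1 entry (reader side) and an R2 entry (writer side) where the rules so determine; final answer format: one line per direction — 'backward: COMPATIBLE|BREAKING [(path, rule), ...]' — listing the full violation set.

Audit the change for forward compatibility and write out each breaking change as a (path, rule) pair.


the writer's type comes first in each Ticket pair
forward for Ticket (reader v1, writer v2):
  Kind -> Kind, writer required: severity aligns to severity
  tags: no writer match
  float32 -> bool, writer required: primary aligns to primary
  bytes -> float32, writer optional: score aligns to score
  float64 -> float32, writer required: latitude aligns to latitude
  bool -> bool, writer optional: verified aligns to verified
  bool -> bool, writer required: enabled aligns to enabled
  leftover writer field: scores
  rule R3 violated at latitude
  rule R3 violated at primary
  rule R3 violated at score
  rule R1 violated at tags
  rule R1 violated at verified
  => forward verdict for Ticket: BREAKING, 5 violation(s)
the other Ticket changes do not affect what is asked:
  field severity in record Ticket: tag 5 changed to 6 -> inert for the asked Ticket verdict: nothing fires

forward: BREAKING [(latitude, R3), (primary, R3), (score, R3), (tags, R1), (verified, R1)]


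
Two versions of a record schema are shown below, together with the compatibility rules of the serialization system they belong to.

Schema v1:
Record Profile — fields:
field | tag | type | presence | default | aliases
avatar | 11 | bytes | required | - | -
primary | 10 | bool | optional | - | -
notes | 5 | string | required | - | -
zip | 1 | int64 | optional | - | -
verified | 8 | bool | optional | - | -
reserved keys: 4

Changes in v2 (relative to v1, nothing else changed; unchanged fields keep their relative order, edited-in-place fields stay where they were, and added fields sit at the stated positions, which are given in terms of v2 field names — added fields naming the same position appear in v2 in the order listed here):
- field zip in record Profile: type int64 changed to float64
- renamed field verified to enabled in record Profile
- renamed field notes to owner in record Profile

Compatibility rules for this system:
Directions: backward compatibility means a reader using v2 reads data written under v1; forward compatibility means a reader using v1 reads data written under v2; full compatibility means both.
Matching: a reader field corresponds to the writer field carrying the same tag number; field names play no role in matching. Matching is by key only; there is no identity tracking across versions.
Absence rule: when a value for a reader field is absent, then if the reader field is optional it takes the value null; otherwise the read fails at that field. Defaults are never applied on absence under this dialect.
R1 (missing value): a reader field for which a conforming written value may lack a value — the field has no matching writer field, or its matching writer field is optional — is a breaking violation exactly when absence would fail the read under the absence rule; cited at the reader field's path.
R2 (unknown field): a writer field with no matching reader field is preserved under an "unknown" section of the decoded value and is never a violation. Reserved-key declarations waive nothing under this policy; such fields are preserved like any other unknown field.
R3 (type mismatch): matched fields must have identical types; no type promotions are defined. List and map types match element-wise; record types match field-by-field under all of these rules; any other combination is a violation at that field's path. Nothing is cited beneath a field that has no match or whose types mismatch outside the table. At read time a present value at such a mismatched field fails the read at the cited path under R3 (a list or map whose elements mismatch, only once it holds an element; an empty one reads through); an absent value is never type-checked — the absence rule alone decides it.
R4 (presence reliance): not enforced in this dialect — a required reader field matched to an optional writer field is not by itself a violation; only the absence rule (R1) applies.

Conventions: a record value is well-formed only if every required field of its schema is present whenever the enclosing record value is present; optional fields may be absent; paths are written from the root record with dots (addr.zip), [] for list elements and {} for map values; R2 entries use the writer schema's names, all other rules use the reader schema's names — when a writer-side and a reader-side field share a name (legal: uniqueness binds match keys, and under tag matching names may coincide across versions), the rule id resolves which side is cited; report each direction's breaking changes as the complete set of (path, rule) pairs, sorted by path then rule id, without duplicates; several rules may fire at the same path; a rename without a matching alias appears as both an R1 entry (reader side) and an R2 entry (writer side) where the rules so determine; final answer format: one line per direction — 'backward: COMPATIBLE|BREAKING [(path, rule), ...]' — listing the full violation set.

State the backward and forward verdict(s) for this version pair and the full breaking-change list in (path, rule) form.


backward: BREAKING [(zip, R3)]; forward: BREAKING [(zip, R3)]

arrows below run writer -> reader for Profile
backward pass over Profile, reader schema v2, writer schema v1:
  avatar <- avatar (bytes -> bytes, writer required)
  primary <- primary (bool -> bool, writer optional)
  owner <- notes (string -> string, writer required)
  zip <- zip (int64 -> float64, writer optional)
  enabled <- verified (bool -> bool, writer optional)
  R3 fires at zip
  => backward verdict for Profile: BREAKING, 1 violation(s)
forward pass over Profile, reader schema v1, writer schema v2:
  avatar <- avatar (bytes -> bytes, writer required)
  primary <- primary (bool -> bool, writer optional)
  notes <- owner (string -> string, writer required)
  zip <- zip (float64 -> int64, writer optional)
  verified <- enabled (bool -> bool, writer optional)
  R3 fires at zip
  => forward verdict for Profile: BREAKING, 1 violation(s)


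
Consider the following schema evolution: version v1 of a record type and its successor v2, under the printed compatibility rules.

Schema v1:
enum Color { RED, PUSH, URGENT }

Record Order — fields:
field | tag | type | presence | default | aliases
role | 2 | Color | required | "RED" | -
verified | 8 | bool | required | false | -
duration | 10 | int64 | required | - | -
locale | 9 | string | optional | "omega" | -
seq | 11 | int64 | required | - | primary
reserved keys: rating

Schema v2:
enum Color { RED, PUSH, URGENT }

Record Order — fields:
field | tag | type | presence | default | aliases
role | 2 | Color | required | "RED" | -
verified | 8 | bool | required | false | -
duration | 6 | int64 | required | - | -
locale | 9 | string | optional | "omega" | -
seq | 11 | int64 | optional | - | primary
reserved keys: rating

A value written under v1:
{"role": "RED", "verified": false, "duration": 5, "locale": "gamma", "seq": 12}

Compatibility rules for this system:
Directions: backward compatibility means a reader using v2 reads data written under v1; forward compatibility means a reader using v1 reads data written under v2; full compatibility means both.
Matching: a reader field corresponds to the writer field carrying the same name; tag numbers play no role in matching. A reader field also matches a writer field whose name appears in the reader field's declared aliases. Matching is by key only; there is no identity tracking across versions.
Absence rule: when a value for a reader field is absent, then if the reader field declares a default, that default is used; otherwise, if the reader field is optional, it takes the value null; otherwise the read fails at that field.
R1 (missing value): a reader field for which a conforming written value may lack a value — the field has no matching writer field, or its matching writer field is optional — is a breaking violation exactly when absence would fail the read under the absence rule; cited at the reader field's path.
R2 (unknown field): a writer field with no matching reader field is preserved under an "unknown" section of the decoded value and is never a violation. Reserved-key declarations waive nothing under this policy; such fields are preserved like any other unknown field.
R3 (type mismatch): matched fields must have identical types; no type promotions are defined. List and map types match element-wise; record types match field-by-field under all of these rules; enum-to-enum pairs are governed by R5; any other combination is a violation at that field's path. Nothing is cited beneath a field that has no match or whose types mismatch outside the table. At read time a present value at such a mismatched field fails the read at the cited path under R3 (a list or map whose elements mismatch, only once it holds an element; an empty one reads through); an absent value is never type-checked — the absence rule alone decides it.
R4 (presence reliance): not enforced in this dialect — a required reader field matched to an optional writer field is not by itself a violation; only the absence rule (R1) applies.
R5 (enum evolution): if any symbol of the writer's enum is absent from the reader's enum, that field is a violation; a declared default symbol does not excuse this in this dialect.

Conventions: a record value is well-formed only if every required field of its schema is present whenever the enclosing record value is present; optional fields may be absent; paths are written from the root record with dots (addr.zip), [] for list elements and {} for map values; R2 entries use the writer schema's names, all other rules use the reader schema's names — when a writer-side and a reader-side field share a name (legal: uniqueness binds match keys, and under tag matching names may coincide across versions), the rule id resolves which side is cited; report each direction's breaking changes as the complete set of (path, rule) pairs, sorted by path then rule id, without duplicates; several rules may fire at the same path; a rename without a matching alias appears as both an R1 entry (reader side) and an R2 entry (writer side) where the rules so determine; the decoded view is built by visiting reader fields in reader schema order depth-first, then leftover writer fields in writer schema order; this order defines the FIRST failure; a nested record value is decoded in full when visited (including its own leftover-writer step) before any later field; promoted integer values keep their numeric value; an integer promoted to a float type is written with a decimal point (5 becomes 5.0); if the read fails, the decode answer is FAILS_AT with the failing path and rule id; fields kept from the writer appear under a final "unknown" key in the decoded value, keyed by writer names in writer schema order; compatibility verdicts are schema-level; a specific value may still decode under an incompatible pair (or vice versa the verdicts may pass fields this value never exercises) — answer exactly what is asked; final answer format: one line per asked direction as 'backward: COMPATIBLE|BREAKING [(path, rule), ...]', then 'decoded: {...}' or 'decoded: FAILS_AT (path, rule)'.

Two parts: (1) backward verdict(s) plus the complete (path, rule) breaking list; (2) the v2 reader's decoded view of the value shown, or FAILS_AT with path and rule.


backward: COMPATIBLE []; decoded: {"role": "RED", "verified": false, "duration": 5, "locale": "gamma", "seq": 12}

the writer's type comes first in each Order pair
backward analysis of Order with v2 as reader and v1 as writer:
  role <- role (Color -> Color, writer required)
  verified <- verified (bool -> bool, writer required)
  duration <- duration (int64 -> int64, writer required)
  locale <- locale (string -> string, writer optional)
  seq <- seq (int64 -> int64, writer required)
  => backward: COMPATIBLE
decode (reader v2):
  role := "RED"
  verified := false
  duration := 5
  locale := "gamma"
  seq := 12
  => decoded: {"role": "RED", "verified": false, "duration": 5, "locale": "gamma", "seq": 12}
checking off the Order differences that do not matter here:
  field duration in record Order: tag 10 changed to 6 -> triggers nothing under Order's printed rules — same verdict
  field seq in record Order: required changed to optional -> its effect on Order is confined to the forward direction, not asked


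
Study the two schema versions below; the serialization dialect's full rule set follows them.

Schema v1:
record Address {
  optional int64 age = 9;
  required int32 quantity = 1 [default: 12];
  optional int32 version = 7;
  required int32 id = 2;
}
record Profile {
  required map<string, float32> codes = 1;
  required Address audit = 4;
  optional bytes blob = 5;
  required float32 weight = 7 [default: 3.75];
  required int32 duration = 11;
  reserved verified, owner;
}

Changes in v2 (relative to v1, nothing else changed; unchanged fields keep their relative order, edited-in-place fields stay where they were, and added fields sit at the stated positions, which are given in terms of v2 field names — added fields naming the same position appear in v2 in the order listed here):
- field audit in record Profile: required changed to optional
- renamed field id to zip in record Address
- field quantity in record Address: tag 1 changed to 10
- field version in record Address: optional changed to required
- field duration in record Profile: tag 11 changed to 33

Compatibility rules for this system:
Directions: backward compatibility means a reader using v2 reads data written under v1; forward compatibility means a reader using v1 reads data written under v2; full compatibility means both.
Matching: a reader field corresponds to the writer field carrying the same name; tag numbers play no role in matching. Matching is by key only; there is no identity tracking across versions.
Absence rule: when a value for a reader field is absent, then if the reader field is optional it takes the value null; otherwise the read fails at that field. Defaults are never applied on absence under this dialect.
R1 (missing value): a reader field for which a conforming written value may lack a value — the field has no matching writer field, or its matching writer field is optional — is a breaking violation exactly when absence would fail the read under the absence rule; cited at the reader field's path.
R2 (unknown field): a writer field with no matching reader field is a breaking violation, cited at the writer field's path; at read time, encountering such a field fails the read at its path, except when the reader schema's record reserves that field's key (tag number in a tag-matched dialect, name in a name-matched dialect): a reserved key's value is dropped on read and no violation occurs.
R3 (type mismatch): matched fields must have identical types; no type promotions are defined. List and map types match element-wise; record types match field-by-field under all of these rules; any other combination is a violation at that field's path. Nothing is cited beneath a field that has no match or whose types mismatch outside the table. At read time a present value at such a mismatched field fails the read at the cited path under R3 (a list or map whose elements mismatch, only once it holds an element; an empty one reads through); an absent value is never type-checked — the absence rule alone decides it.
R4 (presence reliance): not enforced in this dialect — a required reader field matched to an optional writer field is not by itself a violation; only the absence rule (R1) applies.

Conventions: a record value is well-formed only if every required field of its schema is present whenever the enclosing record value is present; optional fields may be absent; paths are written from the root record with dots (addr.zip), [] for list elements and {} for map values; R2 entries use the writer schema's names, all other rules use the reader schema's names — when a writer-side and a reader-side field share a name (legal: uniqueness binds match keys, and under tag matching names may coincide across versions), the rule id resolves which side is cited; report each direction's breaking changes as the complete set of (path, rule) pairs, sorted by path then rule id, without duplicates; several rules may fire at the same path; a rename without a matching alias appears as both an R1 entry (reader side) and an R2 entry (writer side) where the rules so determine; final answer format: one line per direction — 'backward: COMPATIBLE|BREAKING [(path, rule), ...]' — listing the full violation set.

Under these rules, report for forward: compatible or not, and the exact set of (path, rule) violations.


forward: BREAKING [(audit, R1), (audit.id, R1), (audit.zip, R2)]

the writer's type comes first in each Profile pair
forward analysis of Profile with v1 as reader and v2 as writer:
  writer required, map<string, float32> -> map<string, float32>: reader codes maps from writer codes
  writer optional, Address -> Address: reader audit maps from writer audit
  writer optional, bytes -> bytes: reader blob maps from writer blob
  writer required, float32 -> float32: reader weight maps from writer weight
  writer required, int32 -> int32: reader duration maps from writer duration
  writer optional, int64 -> int64: reader audit.age maps from writer audit.age
  writer required, int32 -> int32: reader audit.quantity maps from writer audit.quantity
  writer required, int32 -> int32: reader audit.version maps from writer audit.version
  audit.id: no writer match
  writer field audit.zip has no reader counterpart
  violation R1 at audit
  violation R1 at audit.id
  violation R2 at audit.zip
  => forward: BREAKING (3)
diffs on Profile not affecting the asked answer:
  field quantity in record Address: tag 1 changed to 10 -> inert for the asked Profile verdict: nothing fires
  field version in record Address: optional changed to required -> fires only in the backward direction of Profile, which is not asked here
  field duration in record Profile: tag 11 changed to 33 -> inert for the asked Profile verdict: nothing fires


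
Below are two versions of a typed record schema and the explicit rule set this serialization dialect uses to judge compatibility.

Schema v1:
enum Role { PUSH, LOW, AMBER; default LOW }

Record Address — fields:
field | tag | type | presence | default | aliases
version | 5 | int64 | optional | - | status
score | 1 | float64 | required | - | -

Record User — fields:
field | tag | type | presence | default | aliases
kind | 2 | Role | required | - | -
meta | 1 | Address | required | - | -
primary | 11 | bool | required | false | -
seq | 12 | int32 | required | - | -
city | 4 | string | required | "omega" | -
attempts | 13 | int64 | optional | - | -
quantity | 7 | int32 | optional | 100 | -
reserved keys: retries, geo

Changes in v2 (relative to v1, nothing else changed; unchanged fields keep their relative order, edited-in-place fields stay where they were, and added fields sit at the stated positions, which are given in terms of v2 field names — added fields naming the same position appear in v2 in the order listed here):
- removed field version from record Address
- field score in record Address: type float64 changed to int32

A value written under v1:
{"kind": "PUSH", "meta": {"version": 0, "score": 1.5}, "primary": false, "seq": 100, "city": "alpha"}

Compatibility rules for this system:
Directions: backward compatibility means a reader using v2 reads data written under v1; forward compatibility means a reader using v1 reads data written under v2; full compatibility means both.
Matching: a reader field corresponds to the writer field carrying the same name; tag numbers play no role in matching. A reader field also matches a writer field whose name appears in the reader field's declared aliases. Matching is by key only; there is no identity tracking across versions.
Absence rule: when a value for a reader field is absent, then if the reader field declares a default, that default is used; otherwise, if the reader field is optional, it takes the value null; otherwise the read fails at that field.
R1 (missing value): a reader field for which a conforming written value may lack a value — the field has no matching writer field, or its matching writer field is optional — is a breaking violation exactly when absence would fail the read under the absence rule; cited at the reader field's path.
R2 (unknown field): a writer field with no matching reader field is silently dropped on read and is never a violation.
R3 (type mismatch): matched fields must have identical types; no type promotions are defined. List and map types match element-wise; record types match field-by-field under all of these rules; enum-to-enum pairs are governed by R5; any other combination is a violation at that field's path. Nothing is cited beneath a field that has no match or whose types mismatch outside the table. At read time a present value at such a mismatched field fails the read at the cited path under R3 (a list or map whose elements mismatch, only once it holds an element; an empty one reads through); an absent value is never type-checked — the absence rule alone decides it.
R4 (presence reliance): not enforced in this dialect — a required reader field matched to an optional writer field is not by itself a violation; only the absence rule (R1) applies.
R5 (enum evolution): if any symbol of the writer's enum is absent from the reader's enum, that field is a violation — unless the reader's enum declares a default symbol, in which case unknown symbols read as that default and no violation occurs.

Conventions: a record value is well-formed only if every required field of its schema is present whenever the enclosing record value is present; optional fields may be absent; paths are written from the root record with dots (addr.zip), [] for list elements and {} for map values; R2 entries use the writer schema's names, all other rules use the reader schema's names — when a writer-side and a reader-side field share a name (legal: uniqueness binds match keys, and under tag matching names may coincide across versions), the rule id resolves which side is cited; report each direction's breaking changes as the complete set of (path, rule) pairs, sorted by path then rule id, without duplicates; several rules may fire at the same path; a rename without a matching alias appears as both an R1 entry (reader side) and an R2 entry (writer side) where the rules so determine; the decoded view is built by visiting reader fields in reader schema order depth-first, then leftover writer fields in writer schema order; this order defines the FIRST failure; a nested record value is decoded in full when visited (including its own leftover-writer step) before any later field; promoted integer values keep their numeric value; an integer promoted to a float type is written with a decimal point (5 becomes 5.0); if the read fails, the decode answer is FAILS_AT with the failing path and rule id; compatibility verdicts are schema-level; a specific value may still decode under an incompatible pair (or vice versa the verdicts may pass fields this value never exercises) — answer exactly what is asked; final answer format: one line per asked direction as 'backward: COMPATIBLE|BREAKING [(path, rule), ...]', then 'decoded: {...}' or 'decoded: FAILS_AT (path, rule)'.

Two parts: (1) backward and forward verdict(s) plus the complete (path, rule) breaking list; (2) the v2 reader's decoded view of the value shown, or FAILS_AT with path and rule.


the writer's type comes first in each User pair
checking backward for User: reader v2 against writer v1:
  kind: paired with writer kind (Role -> Role; writer required)
  meta: paired with writer meta (Address -> Address; writer required)
  primary: paired with writer primary (bool -> bool; writer required)
  seq: paired with writer seq (int32 -> int32; writer required)
  city: paired with writer city (string -> string; writer required)
  attempts: paired with writer attempts (int64 -> int64; writer optional)
  quantity: paired with writer quantity (int32 -> int32; writer optional)
  meta.score: paired with writer meta.score (float64 -> int32; writer required)
  leftover writer field: meta.version
  violation R3 at meta.score
  => backward: BREAKING (1)
checking forward for User: reader v1 against writer v2:
  kind: paired with writer kind (Role -> Role; writer required)
  meta: paired with writer meta (Address -> Address; writer required)
  primary: paired with writer primary (bool -> bool; writer required)
  seq: paired with writer seq (int32 -> int32; writer required)
  city: paired with writer city (string -> string; writer required)
  attempts: paired with writer attempts (int64 -> int64; writer optional)
  quantity: paired with writer quantity (int32 -> int32; writer optional)
  meta.version: no writer match
  meta.score: paired with writer meta.score (int32 -> float64; writer required)
  violation R3 at meta.score
  => forward: BREAKING (1)
decode walk for User under reader schema v2:
  kind := "PUSH"
  read fails at meta.score under R3
  => FAILS_AT (meta.score, R3)

backward: BREAKING [(meta.score, R3)]; forward: BREAKING [(meta.score, R3)]; decoded: FAILS_AT (meta.score, R3)


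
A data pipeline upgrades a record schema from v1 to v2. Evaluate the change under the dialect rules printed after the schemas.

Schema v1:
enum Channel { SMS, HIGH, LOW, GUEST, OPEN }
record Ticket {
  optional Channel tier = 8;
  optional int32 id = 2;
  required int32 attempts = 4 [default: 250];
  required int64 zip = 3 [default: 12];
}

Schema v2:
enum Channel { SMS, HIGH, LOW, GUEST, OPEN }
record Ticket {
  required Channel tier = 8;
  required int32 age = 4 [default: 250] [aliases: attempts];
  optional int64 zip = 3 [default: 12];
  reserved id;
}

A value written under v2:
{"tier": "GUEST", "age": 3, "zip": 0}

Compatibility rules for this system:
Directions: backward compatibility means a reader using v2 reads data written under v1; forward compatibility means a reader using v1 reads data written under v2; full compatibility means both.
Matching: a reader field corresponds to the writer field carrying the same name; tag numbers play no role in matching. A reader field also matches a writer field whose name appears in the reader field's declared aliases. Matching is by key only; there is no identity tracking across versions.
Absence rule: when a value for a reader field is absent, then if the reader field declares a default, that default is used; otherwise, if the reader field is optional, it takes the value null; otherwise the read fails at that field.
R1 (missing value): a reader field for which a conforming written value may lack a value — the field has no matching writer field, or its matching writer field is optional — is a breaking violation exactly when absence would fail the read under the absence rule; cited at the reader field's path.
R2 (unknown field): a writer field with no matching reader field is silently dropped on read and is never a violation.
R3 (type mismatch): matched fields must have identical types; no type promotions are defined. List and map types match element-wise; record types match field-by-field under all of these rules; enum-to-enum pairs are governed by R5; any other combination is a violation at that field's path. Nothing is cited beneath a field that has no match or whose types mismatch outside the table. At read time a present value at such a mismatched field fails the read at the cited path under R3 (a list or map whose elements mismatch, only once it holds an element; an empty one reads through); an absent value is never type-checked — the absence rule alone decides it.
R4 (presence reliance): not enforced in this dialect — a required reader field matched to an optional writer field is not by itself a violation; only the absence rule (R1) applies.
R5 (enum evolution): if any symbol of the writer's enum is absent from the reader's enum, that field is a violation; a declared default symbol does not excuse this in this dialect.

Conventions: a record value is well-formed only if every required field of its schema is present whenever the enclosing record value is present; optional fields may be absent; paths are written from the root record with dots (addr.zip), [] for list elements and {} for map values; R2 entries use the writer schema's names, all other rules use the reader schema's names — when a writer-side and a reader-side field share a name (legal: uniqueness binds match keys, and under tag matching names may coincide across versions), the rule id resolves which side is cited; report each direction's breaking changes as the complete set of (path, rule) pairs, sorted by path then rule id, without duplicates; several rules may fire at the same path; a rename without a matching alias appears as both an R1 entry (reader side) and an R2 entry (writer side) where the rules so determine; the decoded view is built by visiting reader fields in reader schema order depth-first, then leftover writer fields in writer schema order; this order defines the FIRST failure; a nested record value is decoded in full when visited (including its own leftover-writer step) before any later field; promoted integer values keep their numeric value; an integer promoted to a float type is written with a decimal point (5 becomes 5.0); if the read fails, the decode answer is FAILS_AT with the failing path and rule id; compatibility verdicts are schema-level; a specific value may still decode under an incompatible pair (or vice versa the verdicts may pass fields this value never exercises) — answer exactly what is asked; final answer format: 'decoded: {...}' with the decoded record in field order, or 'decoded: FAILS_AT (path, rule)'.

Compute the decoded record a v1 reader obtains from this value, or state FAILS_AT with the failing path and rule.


in Ticket below, arrows point writer -> reader
decode (reader v1):
  tier := "GUEST"
  id := null (not supplied -> null)
  attempts := 250 (no value, default fills)
  zip := 0
  writer age: unmatched, discarded
  => decoded: {"tier": "GUEST", "id": null, "attempts": 250, "zip": 0}
ruling out the remaining Ticket differences:
  field zip in record Ticket: required changed to optional -> fires no rule on Ticket under this dialect and leaves the result unchanged
  field tier in record Ticket: optional changed to required -> affects the rule determinations only; this particular Ticket value decodes identically
  removed field id from record Ticket (its key "id" joins the reserved list) -> fires no rule on Ticket under this dialect and leaves the result unchanged

decoded: {"tier": "GUEST", "id": null, "attempts": 250, "zip": 0}


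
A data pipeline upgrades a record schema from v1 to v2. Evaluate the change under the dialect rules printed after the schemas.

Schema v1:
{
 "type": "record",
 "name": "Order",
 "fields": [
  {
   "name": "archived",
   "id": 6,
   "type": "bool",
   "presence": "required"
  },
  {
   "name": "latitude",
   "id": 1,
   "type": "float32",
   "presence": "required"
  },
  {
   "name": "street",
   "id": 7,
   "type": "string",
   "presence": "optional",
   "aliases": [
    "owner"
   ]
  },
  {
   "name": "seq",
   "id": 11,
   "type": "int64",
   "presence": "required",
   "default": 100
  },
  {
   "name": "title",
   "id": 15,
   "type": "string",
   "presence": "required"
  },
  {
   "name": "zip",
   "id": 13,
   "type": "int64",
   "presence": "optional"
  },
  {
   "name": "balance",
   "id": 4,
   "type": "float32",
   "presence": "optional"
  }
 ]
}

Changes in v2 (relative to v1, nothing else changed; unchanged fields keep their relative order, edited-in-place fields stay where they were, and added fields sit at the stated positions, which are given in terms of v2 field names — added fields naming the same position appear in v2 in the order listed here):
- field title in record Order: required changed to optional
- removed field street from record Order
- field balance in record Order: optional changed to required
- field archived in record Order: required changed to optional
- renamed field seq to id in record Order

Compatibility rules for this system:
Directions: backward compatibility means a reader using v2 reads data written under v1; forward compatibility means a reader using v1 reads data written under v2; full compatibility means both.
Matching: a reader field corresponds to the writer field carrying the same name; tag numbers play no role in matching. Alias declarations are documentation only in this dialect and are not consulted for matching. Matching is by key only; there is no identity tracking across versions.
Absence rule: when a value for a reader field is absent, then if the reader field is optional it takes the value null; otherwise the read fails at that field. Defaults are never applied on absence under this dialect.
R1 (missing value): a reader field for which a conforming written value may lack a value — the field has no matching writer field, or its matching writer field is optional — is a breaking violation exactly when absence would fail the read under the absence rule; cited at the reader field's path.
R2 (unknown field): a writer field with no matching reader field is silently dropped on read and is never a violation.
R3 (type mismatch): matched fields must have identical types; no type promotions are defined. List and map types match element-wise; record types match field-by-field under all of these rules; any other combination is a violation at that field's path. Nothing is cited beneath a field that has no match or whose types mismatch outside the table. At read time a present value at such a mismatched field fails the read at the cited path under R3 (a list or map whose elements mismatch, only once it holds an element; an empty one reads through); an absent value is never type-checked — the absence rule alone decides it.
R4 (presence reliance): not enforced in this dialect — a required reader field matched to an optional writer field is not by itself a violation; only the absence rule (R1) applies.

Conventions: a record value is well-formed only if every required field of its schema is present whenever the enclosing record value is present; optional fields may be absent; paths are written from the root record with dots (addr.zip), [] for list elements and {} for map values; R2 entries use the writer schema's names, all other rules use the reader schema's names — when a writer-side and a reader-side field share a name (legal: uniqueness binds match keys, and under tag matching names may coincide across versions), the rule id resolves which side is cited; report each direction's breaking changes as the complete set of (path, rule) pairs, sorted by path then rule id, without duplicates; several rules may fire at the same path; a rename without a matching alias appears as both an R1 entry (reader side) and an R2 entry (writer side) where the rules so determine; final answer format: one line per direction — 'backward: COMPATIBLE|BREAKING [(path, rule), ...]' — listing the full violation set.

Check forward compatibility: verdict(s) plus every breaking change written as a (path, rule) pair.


arrows below run writer -> reader for Order
forward pass over Order, reader schema v1, writer schema v2:
  bool -> bool, writer optional: archived aligns to archived
  float32 -> float32, writer required: latitude aligns to latitude
  street: no writer match
  seq: no writer match
  string -> string, writer optional: title aligns to title
  int64 -> int64, writer optional: zip aligns to zip
  float32 -> float32, writer required: balance aligns to balance
  id (writer side), unknown to reader
  breaking: (archived, R1)
  breaking: (seq, R1)
  breaking: (title, R1)
  => 3 violation(s): forward is BREAKING for Order
the other Order changes do not affect what is asked:
  removed field street from record Order -> fires no rule on Order, leaving the asked answer as it is
  field balance in record Order: optional changed to required -> fires only in the backward direction of Order, which is not asked here

forward: BREAKING [(archived, R1), (seq, R1), (title, R1)]
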